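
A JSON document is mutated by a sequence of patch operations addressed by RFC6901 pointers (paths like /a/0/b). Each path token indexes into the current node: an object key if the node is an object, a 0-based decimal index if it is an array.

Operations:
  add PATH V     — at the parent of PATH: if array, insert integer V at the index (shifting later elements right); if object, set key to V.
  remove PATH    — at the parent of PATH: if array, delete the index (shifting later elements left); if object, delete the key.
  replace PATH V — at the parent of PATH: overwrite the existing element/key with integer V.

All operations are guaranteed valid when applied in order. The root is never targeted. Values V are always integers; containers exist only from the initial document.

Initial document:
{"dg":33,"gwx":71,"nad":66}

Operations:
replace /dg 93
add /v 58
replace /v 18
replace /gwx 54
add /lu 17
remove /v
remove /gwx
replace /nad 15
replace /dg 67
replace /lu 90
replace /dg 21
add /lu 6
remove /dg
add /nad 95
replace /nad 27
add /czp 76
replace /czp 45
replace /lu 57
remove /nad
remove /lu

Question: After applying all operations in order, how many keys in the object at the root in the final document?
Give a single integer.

After op 1 (replace /dg 93): {"dg":93,"gwx":71,"nad":66}
After op 2 (add /v 58): {"dg":93,"gwx":71,"nad":66,"v":58}
After op 3 (replace /v 18): {"dg":93,"gwx":71,"nad":66,"v":18}
After op 4 (replace /gwx 54): {"dg":93,"gwx":54,"nad":66,"v":18}
After op 5 (add /lu 17): {"dg":93,"gwx":54,"lu":17,"nad":66,"v":18}
After op 6 (remove /v): {"dg":93,"gwx":54,"lu":17,"nad":66}
After op 7 (remove /gwx): {"dg":93,"lu":17,"nad":66}
After op 8 (replace /nad 15): {"dg":93,"lu":17,"nad":15}
After op 9 (replace /dg 67): {"dg":67,"lu":17,"nad":15}
After op 10 (replace /lu 90): {"dg":67,"lu":90,"nad":15}
After op 11 (replace /dg 21): {"dg":21,"lu":90,"nad":15}
After op 12 (add /lu 6): {"dg":21,"lu":6,"nad":15}
After op 13 (remove /dg): {"lu":6,"nad":15}
After op 14 (add /nad 95): {"lu":6,"nad":95}
After op 15 (replace /nad 27): {"lu":6,"nad":27}
After op 16 (add /czp 76): {"czp":76,"lu":6,"nad":27}
After op 17 (replace /czp 45): {"czp":45,"lu":6,"nad":27}
After op 18 (replace /lu 57): {"czp":45,"lu":57,"nad":27}
After op 19 (remove /nad): {"czp":45,"lu":57}
After op 20 (remove /lu): {"czp":45}
Size at the root: 1

Answer: 1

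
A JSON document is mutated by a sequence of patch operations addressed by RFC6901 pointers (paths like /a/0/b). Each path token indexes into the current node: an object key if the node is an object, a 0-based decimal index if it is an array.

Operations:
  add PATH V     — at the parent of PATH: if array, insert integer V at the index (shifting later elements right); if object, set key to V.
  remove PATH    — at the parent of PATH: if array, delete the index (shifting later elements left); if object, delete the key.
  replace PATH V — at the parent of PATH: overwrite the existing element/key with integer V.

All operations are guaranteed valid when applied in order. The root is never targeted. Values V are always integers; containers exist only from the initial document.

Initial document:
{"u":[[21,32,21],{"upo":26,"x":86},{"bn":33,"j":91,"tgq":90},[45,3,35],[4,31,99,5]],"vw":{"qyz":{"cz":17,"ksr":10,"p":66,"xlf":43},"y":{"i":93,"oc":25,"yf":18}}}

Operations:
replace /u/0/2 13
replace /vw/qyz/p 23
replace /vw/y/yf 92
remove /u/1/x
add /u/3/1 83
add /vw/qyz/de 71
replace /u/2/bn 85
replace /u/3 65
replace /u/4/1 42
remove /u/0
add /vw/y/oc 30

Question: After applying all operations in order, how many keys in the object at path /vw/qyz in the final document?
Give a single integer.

Answer: 5

Derivation:
After op 1 (replace /u/0/2 13): {"u":[[21,32,13],{"upo":26,"x":86},{"bn":33,"j":91,"tgq":90},[45,3,35],[4,31,99,5]],"vw":{"qyz":{"cz":17,"ksr":10,"p":66,"xlf":43},"y":{"i":93,"oc":25,"yf":18}}}
After op 2 (replace /vw/qyz/p 23): {"u":[[21,32,13],{"upo":26,"x":86},{"bn":33,"j":91,"tgq":90},[45,3,35],[4,31,99,5]],"vw":{"qyz":{"cz":17,"ksr":10,"p":23,"xlf":43},"y":{"i":93,"oc":25,"yf":18}}}
After op 3 (replace /vw/y/yf 92): {"u":[[21,32,13],{"upo":26,"x":86},{"bn":33,"j":91,"tgq":90},[45,3,35],[4,31,99,5]],"vw":{"qyz":{"cz":17,"ksr":10,"p":23,"xlf":43},"y":{"i":93,"oc":25,"yf":92}}}
After op 4 (remove /u/1/x): {"u":[[21,32,13],{"upo":26},{"bn":33,"j":91,"tgq":90},[45,3,35],[4,31,99,5]],"vw":{"qyz":{"cz":17,"ksr":10,"p":23,"xlf":43},"y":{"i":93,"oc":25,"yf":92}}}
After op 5 (add /u/3/1 83): {"u":[[21,32,13],{"upo":26},{"bn":33,"j":91,"tgq":90},[45,83,3,35],[4,31,99,5]],"vw":{"qyz":{"cz":17,"ksr":10,"p":23,"xlf":43},"y":{"i":93,"oc":25,"yf":92}}}
After op 6 (add /vw/qyz/de 71): {"u":[[21,32,13],{"upo":26},{"bn":33,"j":91,"tgq":90},[45,83,3,35],[4,31,99,5]],"vw":{"qyz":{"cz":17,"de":71,"ksr":10,"p":23,"xlf":43},"y":{"i":93,"oc":25,"yf":92}}}
After op 7 (replace /u/2/bn 85): {"u":[[21,32,13],{"upo":26},{"bn":85,"j":91,"tgq":90},[45,83,3,35],[4,31,99,5]],"vw":{"qyz":{"cz":17,"de":71,"ksr":10,"p":23,"xlf":43},"y":{"i":93,"oc":25,"yf":92}}}
After op 8 (replace /u/3 65): {"u":[[21,32,13],{"upo":26},{"bn":85,"j":91,"tgq":90},65,[4,31,99,5]],"vw":{"qyz":{"cz":17,"de":71,"ksr":10,"p":23,"xlf":43},"y":{"i":93,"oc":25,"yf":92}}}
After op 9 (replace /u/4/1 42): {"u":[[21,32,13],{"upo":26},{"bn":85,"j":91,"tgq":90},65,[4,42,99,5]],"vw":{"qyz":{"cz":17,"de":71,"ksr":10,"p":23,"xlf":43},"y":{"i":93,"oc":25,"yf":92}}}
After op 10 (remove /u/0): {"u":[{"upo":26},{"bn":85,"j":91,"tgq":90},65,[4,42,99,5]],"vw":{"qyz":{"cz":17,"de":71,"ksr":10,"p":23,"xlf":43},"y":{"i":93,"oc":25,"yf":92}}}
After op 11 (add /vw/y/oc 30): {"u":[{"upo":26},{"bn":85,"j":91,"tgq":90},65,[4,42,99,5]],"vw":{"qyz":{"cz":17,"de":71,"ksr":10,"p":23,"xlf":43},"y":{"i":93,"oc":30,"yf":92}}}
Size at path /vw/qyz: 5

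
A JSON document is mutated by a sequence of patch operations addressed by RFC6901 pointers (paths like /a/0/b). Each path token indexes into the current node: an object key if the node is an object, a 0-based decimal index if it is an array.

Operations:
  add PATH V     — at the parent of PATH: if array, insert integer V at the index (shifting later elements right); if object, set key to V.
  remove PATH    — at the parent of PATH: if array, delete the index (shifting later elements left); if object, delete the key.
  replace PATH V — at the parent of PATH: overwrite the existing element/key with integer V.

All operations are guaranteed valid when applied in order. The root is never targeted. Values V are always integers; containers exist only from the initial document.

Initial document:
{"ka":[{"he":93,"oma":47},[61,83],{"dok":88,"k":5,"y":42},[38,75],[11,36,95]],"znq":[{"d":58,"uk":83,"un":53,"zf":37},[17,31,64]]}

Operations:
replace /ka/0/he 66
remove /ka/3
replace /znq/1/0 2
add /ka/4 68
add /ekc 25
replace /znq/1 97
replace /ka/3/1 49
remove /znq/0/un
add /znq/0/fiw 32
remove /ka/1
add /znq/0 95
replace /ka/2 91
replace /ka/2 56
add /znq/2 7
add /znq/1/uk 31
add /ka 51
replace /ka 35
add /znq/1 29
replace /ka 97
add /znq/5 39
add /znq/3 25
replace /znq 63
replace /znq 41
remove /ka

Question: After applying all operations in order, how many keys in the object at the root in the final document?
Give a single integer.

Answer: 2

Derivation:
After op 1 (replace /ka/0/he 66): {"ka":[{"he":66,"oma":47},[61,83],{"dok":88,"k":5,"y":42},[38,75],[11,36,95]],"znq":[{"d":58,"uk":83,"un":53,"zf":37},[17,31,64]]}
After op 2 (remove /ka/3): {"ka":[{"he":66,"oma":47},[61,83],{"dok":88,"k":5,"y":42},[11,36,95]],"znq":[{"d":58,"uk":83,"un":53,"zf":37},[17,31,64]]}
After op 3 (replace /znq/1/0 2): {"ka":[{"he":66,"oma":47},[61,83],{"dok":88,"k":5,"y":42},[11,36,95]],"znq":[{"d":58,"uk":83,"un":53,"zf":37},[2,31,64]]}
After op 4 (add /ka/4 68): {"ka":[{"he":66,"oma":47},[61,83],{"dok":88,"k":5,"y":42},[11,36,95],68],"znq":[{"d":58,"uk":83,"un":53,"zf":37},[2,31,64]]}
After op 5 (add /ekc 25): {"ekc":25,"ka":[{"he":66,"oma":47},[61,83],{"dok":88,"k":5,"y":42},[11,36,95],68],"znq":[{"d":58,"uk":83,"un":53,"zf":37},[2,31,64]]}
After op 6 (replace /znq/1 97): {"ekc":25,"ka":[{"he":66,"oma":47},[61,83],{"dok":88,"k":5,"y":42},[11,36,95],68],"znq":[{"d":58,"uk":83,"un":53,"zf":37},97]}
After op 7 (replace /ka/3/1 49): {"ekc":25,"ka":[{"he":66,"oma":47},[61,83],{"dok":88,"k":5,"y":42},[11,49,95],68],"znq":[{"d":58,"uk":83,"un":53,"zf":37},97]}
After op 8 (remove /znq/0/un): {"ekc":25,"ka":[{"he":66,"oma":47},[61,83],{"dok":88,"k":5,"y":42},[11,49,95],68],"znq":[{"d":58,"uk":83,"zf":37},97]}
After op 9 (add /znq/0/fiw 32): {"ekc":25,"ka":[{"he":66,"oma":47},[61,83],{"dok":88,"k":5,"y":42},[11,49,95],68],"znq":[{"d":58,"fiw":32,"uk":83,"zf":37},97]}
After op 10 (remove /ka/1): {"ekc":25,"ka":[{"he":66,"oma":47},{"dok":88,"k":5,"y":42},[11,49,95],68],"znq":[{"d":58,"fiw":32,"uk":83,"zf":37},97]}
After op 11 (add /znq/0 95): {"ekc":25,"ka":[{"he":66,"oma":47},{"dok":88,"k":5,"y":42},[11,49,95],68],"znq":[95,{"d":58,"fiw":32,"uk":83,"zf":37},97]}
After op 12 (replace /ka/2 91): {"ekc":25,"ka":[{"he":66,"oma":47},{"dok":88,"k":5,"y":42},91,68],"znq":[95,{"d":58,"fiw":32,"uk":83,"zf":37},97]}
After op 13 (replace /ka/2 56): {"ekc":25,"ka":[{"he":66,"oma":47},{"dok":88,"k":5,"y":42},56,68],"znq":[95,{"d":58,"fiw":32,"uk":83,"zf":37},97]}
After op 14 (add /znq/2 7): {"ekc":25,"ka":[{"he":66,"oma":47},{"dok":88,"k":5,"y":42},56,68],"znq":[95,{"d":58,"fiw":32,"uk":83,"zf":37},7,97]}
After op 15 (add /znq/1/uk 31): {"ekc":25,"ka":[{"he":66,"oma":47},{"dok":88,"k":5,"y":42},56,68],"znq":[95,{"d":58,"fiw":32,"uk":31,"zf":37},7,97]}
After op 16 (add /ka 51): {"ekc":25,"ka":51,"znq":[95,{"d":58,"fiw":32,"uk":31,"zf":37},7,97]}
After op 17 (replace /ka 35): {"ekc":25,"ka":35,"znq":[95,{"d":58,"fiw":32,"uk":31,"zf":37},7,97]}
After op 18 (add /znq/1 29): {"ekc":25,"ka":35,"znq":[95,29,{"d":58,"fiw":32,"uk":31,"zf":37},7,97]}
After op 19 (replace /ka 97): {"ekc":25,"ka":97,"znq":[95,29,{"d":58,"fiw":32,"uk":31,"zf":37},7,97]}
After op 20 (add /znq/5 39): {"ekc":25,"ka":97,"znq":[95,29,{"d":58,"fiw":32,"uk":31,"zf":37},7,97,39]}
After op 21 (add /znq/3 25): {"ekc":25,"ka":97,"znq":[95,29,{"d":58,"fiw":32,"uk":31,"zf":37},25,7,97,39]}
After op 22 (replace /znq 63): {"ekc":25,"ka":97,"znq":63}
After op 23 (replace /znq 41): {"ekc":25,"ka":97,"znq":41}
After op 24 (remove /ka): {"ekc":25,"znq":41}
Size at the root: 2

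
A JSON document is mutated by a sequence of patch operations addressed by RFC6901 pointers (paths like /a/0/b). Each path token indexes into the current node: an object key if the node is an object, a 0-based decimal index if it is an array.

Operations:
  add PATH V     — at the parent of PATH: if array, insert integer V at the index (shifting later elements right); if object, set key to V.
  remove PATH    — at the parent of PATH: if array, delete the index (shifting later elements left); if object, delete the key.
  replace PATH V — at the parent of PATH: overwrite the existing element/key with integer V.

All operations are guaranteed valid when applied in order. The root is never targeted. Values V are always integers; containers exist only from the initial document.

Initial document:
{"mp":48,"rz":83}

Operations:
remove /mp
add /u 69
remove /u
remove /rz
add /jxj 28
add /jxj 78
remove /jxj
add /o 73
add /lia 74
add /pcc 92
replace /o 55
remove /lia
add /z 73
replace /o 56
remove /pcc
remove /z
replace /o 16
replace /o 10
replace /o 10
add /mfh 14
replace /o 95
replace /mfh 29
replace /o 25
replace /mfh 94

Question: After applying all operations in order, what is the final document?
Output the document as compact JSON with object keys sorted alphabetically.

Answer: {"mfh":94,"o":25}

Derivation:
After op 1 (remove /mp): {"rz":83}
After op 2 (add /u 69): {"rz":83,"u":69}
After op 3 (remove /u): {"rz":83}
After op 4 (remove /rz): {}
After op 5 (add /jxj 28): {"jxj":28}
After op 6 (add /jxj 78): {"jxj":78}
After op 7 (remove /jxj): {}
After op 8 (add /o 73): {"o":73}
After op 9 (add /lia 74): {"lia":74,"o":73}
After op 10 (add /pcc 92): {"lia":74,"o":73,"pcc":92}
After op 11 (replace /o 55): {"lia":74,"o":55,"pcc":92}
After op 12 (remove /lia): {"o":55,"pcc":92}
After op 13 (add /z 73): {"o":55,"pcc":92,"z":73}
After op 14 (replace /o 56): {"o":56,"pcc":92,"z":73}
After op 15 (remove /pcc): {"o":56,"z":73}
After op 16 (remove /z): {"o":56}
After op 17 (replace /o 16): {"o":16}
After op 18 (replace /o 10): {"o":10}
After op 19 (replace /o 10): {"o":10}
After op 20 (add /mfh 14): {"mfh":14,"o":10}
After op 21 (replace /o 95): {"mfh":14,"o":95}
After op 22 (replace /mfh 29): {"mfh":29,"o":95}
After op 23 (replace /o 25): {"mfh":29,"o":25}
After op 24 (replace /mfh 94): {"mfh":94,"o":25}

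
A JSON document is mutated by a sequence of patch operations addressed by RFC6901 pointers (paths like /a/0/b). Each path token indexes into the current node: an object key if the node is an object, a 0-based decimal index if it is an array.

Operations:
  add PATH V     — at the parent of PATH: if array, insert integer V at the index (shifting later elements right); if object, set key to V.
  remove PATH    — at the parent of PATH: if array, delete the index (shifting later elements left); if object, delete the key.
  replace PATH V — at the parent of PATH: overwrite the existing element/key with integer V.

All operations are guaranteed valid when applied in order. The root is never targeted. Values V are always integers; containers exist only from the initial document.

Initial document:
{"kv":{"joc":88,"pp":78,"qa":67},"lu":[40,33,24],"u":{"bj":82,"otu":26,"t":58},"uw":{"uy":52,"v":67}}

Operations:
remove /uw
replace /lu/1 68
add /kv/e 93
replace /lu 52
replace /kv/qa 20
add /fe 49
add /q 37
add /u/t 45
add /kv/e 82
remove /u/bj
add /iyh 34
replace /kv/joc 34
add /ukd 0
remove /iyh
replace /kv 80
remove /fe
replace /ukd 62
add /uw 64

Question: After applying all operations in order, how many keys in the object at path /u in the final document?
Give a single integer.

Answer: 2

Derivation:
After op 1 (remove /uw): {"kv":{"joc":88,"pp":78,"qa":67},"lu":[40,33,24],"u":{"bj":82,"otu":26,"t":58}}
After op 2 (replace /lu/1 68): {"kv":{"joc":88,"pp":78,"qa":67},"lu":[40,68,24],"u":{"bj":82,"otu":26,"t":58}}
After op 3 (add /kv/e 93): {"kv":{"e":93,"joc":88,"pp":78,"qa":67},"lu":[40,68,24],"u":{"bj":82,"otu":26,"t":58}}
After op 4 (replace /lu 52): {"kv":{"e":93,"joc":88,"pp":78,"qa":67},"lu":52,"u":{"bj":82,"otu":26,"t":58}}
After op 5 (replace /kv/qa 20): {"kv":{"e":93,"joc":88,"pp":78,"qa":20},"lu":52,"u":{"bj":82,"otu":26,"t":58}}
After op 6 (add /fe 49): {"fe":49,"kv":{"e":93,"joc":88,"pp":78,"qa":20},"lu":52,"u":{"bj":82,"otu":26,"t":58}}
After op 7 (add /q 37): {"fe":49,"kv":{"e":93,"joc":88,"pp":78,"qa":20},"lu":52,"q":37,"u":{"bj":82,"otu":26,"t":58}}
After op 8 (add /u/t 45): {"fe":49,"kv":{"e":93,"joc":88,"pp":78,"qa":20},"lu":52,"q":37,"u":{"bj":82,"otu":26,"t":45}}
After op 9 (add /kv/e 82): {"fe":49,"kv":{"e":82,"joc":88,"pp":78,"qa":20},"lu":52,"q":37,"u":{"bj":82,"otu":26,"t":45}}
After op 10 (remove /u/bj): {"fe":49,"kv":{"e":82,"joc":88,"pp":78,"qa":20},"lu":52,"q":37,"u":{"otu":26,"t":45}}
After op 11 (add /iyh 34): {"fe":49,"iyh":34,"kv":{"e":82,"joc":88,"pp":78,"qa":20},"lu":52,"q":37,"u":{"otu":26,"t":45}}
After op 12 (replace /kv/joc 34): {"fe":49,"iyh":34,"kv":{"e":82,"joc":34,"pp":78,"qa":20},"lu":52,"q":37,"u":{"otu":26,"t":45}}
After op 13 (add /ukd 0): {"fe":49,"iyh":34,"kv":{"e":82,"joc":34,"pp":78,"qa":20},"lu":52,"q":37,"u":{"otu":26,"t":45},"ukd":0}
After op 14 (remove /iyh): {"fe":49,"kv":{"e":82,"joc":34,"pp":78,"qa":20},"lu":52,"q":37,"u":{"otu":26,"t":45},"ukd":0}
After op 15 (replace /kv 80): {"fe":49,"kv":80,"lu":52,"q":37,"u":{"otu":26,"t":45},"ukd":0}
After op 16 (remove /fe): {"kv":80,"lu":52,"q":37,"u":{"otu":26,"t":45},"ukd":0}
After op 17 (replace /ukd 62): {"kv":80,"lu":52,"q":37,"u":{"otu":26,"t":45},"ukd":62}
After op 18 (add /uw 64): {"kv":80,"lu":52,"q":37,"u":{"otu":26,"t":45},"ukd":62,"uw":64}
Size at path /u: 2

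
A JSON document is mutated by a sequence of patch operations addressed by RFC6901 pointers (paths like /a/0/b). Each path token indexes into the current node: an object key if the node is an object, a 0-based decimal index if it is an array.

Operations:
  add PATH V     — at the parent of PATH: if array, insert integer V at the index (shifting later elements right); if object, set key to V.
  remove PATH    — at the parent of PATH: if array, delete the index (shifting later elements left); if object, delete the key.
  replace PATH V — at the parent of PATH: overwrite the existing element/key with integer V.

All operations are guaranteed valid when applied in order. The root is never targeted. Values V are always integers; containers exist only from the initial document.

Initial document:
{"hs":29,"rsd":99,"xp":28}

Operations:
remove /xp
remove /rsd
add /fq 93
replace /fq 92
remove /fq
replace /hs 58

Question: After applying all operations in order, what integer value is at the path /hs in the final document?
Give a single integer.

Answer: 58

Derivation:
After op 1 (remove /xp): {"hs":29,"rsd":99}
After op 2 (remove /rsd): {"hs":29}
After op 3 (add /fq 93): {"fq":93,"hs":29}
After op 4 (replace /fq 92): {"fq":92,"hs":29}
After op 5 (remove /fq): {"hs":29}
After op 6 (replace /hs 58): {"hs":58}
Value at /hs: 58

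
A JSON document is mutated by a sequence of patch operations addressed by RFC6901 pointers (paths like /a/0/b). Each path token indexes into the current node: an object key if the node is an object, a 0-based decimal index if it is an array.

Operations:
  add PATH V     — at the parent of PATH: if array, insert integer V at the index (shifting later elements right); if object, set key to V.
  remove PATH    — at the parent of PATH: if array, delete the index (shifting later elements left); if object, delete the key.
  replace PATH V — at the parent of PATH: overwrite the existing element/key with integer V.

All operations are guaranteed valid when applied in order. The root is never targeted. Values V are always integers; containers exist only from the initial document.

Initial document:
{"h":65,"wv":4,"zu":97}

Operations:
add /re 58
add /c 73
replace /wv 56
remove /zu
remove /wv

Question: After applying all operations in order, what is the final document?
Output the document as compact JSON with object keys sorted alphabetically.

Answer: {"c":73,"h":65,"re":58}

Derivation:
After op 1 (add /re 58): {"h":65,"re":58,"wv":4,"zu":97}
After op 2 (add /c 73): {"c":73,"h":65,"re":58,"wv":4,"zu":97}
After op 3 (replace /wv 56): {"c":73,"h":65,"re":58,"wv":56,"zu":97}
After op 4 (remove /zu): {"c":73,"h":65,"re":58,"wv":56}
After op 5 (remove /wv): {"c":73,"h":65,"re":58}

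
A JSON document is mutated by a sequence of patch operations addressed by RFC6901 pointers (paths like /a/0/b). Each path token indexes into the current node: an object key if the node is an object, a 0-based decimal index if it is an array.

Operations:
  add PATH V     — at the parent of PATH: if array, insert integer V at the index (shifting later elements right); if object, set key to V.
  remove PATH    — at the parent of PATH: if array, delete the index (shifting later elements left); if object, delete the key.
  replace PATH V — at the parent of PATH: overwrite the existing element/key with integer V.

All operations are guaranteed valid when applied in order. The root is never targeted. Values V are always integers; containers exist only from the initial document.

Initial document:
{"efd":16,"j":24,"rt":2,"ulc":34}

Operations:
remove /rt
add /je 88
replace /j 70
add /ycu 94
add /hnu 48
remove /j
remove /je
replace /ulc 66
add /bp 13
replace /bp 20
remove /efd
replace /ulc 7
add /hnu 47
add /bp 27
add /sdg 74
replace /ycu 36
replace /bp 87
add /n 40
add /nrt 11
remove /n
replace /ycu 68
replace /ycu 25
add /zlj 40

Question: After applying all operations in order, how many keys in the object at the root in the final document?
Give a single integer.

Answer: 7

Derivation:
After op 1 (remove /rt): {"efd":16,"j":24,"ulc":34}
After op 2 (add /je 88): {"efd":16,"j":24,"je":88,"ulc":34}
After op 3 (replace /j 70): {"efd":16,"j":70,"je":88,"ulc":34}
After op 4 (add /ycu 94): {"efd":16,"j":70,"je":88,"ulc":34,"ycu":94}
After op 5 (add /hnu 48): {"efd":16,"hnu":48,"j":70,"je":88,"ulc":34,"ycu":94}
After op 6 (remove /j): {"efd":16,"hnu":48,"je":88,"ulc":34,"ycu":94}
After op 7 (remove /je): {"efd":16,"hnu":48,"ulc":34,"ycu":94}
After op 8 (replace /ulc 66): {"efd":16,"hnu":48,"ulc":66,"ycu":94}
After op 9 (add /bp 13): {"bp":13,"efd":16,"hnu":48,"ulc":66,"ycu":94}
After op 10 (replace /bp 20): {"bp":20,"efd":16,"hnu":48,"ulc":66,"ycu":94}
After op 11 (remove /efd): {"bp":20,"hnu":48,"ulc":66,"ycu":94}
After op 12 (replace /ulc 7): {"bp":20,"hnu":48,"ulc":7,"ycu":94}
After op 13 (add /hnu 47): {"bp":20,"hnu":47,"ulc":7,"ycu":94}
After op 14 (add /bp 27): {"bp":27,"hnu":47,"ulc":7,"ycu":94}
After op 15 (add /sdg 74): {"bp":27,"hnu":47,"sdg":74,"ulc":7,"ycu":94}
After op 16 (replace /ycu 36): {"bp":27,"hnu":47,"sdg":74,"ulc":7,"ycu":36}
After op 17 (replace /bp 87): {"bp":87,"hnu":47,"sdg":74,"ulc":7,"ycu":36}
After op 18 (add /n 40): {"bp":87,"hnu":47,"n":40,"sdg":74,"ulc":7,"ycu":36}
After op 19 (add /nrt 11): {"bp":87,"hnu":47,"n":40,"nrt":11,"sdg":74,"ulc":7,"ycu":36}
After op 20 (remove /n): {"bp":87,"hnu":47,"nrt":11,"sdg":74,"ulc":7,"ycu":36}
After op 21 (replace /ycu 68): {"bp":87,"hnu":47,"nrt":11,"sdg":74,"ulc":7,"ycu":68}
After op 22 (replace /ycu 25): {"bp":87,"hnu":47,"nrt":11,"sdg":74,"ulc":7,"ycu":25}
After op 23 (add /zlj 40): {"bp":87,"hnu":47,"nrt":11,"sdg":74,"ulc":7,"ycu":25,"zlj":40}
Size at the root: 7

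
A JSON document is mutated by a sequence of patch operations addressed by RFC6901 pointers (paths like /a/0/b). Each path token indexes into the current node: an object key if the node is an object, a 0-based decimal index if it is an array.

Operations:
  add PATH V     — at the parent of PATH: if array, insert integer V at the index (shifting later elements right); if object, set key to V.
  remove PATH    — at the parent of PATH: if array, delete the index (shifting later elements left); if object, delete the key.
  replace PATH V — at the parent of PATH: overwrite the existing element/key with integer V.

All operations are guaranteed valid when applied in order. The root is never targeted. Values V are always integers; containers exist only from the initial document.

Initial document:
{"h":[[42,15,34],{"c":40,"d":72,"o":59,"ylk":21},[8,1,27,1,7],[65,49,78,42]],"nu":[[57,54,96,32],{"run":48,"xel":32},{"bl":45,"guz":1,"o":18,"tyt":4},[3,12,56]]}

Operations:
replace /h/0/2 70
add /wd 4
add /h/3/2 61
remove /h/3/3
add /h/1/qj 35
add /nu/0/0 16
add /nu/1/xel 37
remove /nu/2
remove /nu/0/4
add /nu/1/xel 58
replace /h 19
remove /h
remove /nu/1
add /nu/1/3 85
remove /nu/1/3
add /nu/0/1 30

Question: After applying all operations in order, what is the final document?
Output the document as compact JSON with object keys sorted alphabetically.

After op 1 (replace /h/0/2 70): {"h":[[42,15,70],{"c":40,"d":72,"o":59,"ylk":21},[8,1,27,1,7],[65,49,78,42]],"nu":[[57,54,96,32],{"run":48,"xel":32},{"bl":45,"guz":1,"o":18,"tyt":4},[3,12,56]]}
After op 2 (add /wd 4): {"h":[[42,15,70],{"c":40,"d":72,"o":59,"ylk":21},[8,1,27,1,7],[65,49,78,42]],"nu":[[57,54,96,32],{"run":48,"xel":32},{"bl":45,"guz":1,"o":18,"tyt":4},[3,12,56]],"wd":4}
After op 3 (add /h/3/2 61): {"h":[[42,15,70],{"c":40,"d":72,"o":59,"ylk":21},[8,1,27,1,7],[65,49,61,78,42]],"nu":[[57,54,96,32],{"run":48,"xel":32},{"bl":45,"guz":1,"o":18,"tyt":4},[3,12,56]],"wd":4}
After op 4 (remove /h/3/3): {"h":[[42,15,70],{"c":40,"d":72,"o":59,"ylk":21},[8,1,27,1,7],[65,49,61,42]],"nu":[[57,54,96,32],{"run":48,"xel":32},{"bl":45,"guz":1,"o":18,"tyt":4},[3,12,56]],"wd":4}
After op 5 (add /h/1/qj 35): {"h":[[42,15,70],{"c":40,"d":72,"o":59,"qj":35,"ylk":21},[8,1,27,1,7],[65,49,61,42]],"nu":[[57,54,96,32],{"run":48,"xel":32},{"bl":45,"guz":1,"o":18,"tyt":4},[3,12,56]],"wd":4}
After op 6 (add /nu/0/0 16): {"h":[[42,15,70],{"c":40,"d":72,"o":59,"qj":35,"ylk":21},[8,1,27,1,7],[65,49,61,42]],"nu":[[16,57,54,96,32],{"run":48,"xel":32},{"bl":45,"guz":1,"o":18,"tyt":4},[3,12,56]],"wd":4}
After op 7 (add /nu/1/xel 37): {"h":[[42,15,70],{"c":40,"d":72,"o":59,"qj":35,"ylk":21},[8,1,27,1,7],[65,49,61,42]],"nu":[[16,57,54,96,32],{"run":48,"xel":37},{"bl":45,"guz":1,"o":18,"tyt":4},[3,12,56]],"wd":4}
After op 8 (remove /nu/2): {"h":[[42,15,70],{"c":40,"d":72,"o":59,"qj":35,"ylk":21},[8,1,27,1,7],[65,49,61,42]],"nu":[[16,57,54,96,32],{"run":48,"xel":37},[3,12,56]],"wd":4}
After op 9 (remove /nu/0/4): {"h":[[42,15,70],{"c":40,"d":72,"o":59,"qj":35,"ylk":21},[8,1,27,1,7],[65,49,61,42]],"nu":[[16,57,54,96],{"run":48,"xel":37},[3,12,56]],"wd":4}
After op 10 (add /nu/1/xel 58): {"h":[[42,15,70],{"c":40,"d":72,"o":59,"qj":35,"ylk":21},[8,1,27,1,7],[65,49,61,42]],"nu":[[16,57,54,96],{"run":48,"xel":58},[3,12,56]],"wd":4}
After op 11 (replace /h 19): {"h":19,"nu":[[16,57,54,96],{"run":48,"xel":58},[3,12,56]],"wd":4}
After op 12 (remove /h): {"nu":[[16,57,54,96],{"run":48,"xel":58},[3,12,56]],"wd":4}
After op 13 (remove /nu/1): {"nu":[[16,57,54,96],[3,12,56]],"wd":4}
After op 14 (add /nu/1/3 85): {"nu":[[16,57,54,96],[3,12,56,85]],"wd":4}
After op 15 (remove /nu/1/3): {"nu":[[16,57,54,96],[3,12,56]],"wd":4}
After op 16 (add /nu/0/1 30): {"nu":[[16,30,57,54,96],[3,12,56]],"wd":4}

Answer: {"nu":[[16,30,57,54,96],[3,12,56]],"wd":4}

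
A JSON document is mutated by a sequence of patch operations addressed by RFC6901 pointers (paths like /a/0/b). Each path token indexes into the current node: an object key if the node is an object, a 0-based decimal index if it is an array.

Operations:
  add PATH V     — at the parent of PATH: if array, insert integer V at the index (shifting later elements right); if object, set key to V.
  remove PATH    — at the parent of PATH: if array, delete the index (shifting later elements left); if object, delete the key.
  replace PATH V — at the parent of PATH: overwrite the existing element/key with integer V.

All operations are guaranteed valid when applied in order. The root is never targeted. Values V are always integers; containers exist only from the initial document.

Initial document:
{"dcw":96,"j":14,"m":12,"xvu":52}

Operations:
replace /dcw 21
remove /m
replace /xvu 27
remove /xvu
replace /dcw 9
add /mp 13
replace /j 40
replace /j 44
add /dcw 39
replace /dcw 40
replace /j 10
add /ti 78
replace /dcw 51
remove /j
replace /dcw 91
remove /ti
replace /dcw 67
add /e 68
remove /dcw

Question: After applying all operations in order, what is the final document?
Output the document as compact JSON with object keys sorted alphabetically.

After op 1 (replace /dcw 21): {"dcw":21,"j":14,"m":12,"xvu":52}
After op 2 (remove /m): {"dcw":21,"j":14,"xvu":52}
After op 3 (replace /xvu 27): {"dcw":21,"j":14,"xvu":27}
After op 4 (remove /xvu): {"dcw":21,"j":14}
After op 5 (replace /dcw 9): {"dcw":9,"j":14}
After op 6 (add /mp 13): {"dcw":9,"j":14,"mp":13}
After op 7 (replace /j 40): {"dcw":9,"j":40,"mp":13}
After op 8 (replace /j 44): {"dcw":9,"j":44,"mp":13}
After op 9 (add /dcw 39): {"dcw":39,"j":44,"mp":13}
After op 10 (replace /dcw 40): {"dcw":40,"j":44,"mp":13}
After op 11 (replace /j 10): {"dcw":40,"j":10,"mp":13}
After op 12 (add /ti 78): {"dcw":40,"j":10,"mp":13,"ti":78}
After op 13 (replace /dcw 51): {"dcw":51,"j":10,"mp":13,"ti":78}
After op 14 (remove /j): {"dcw":51,"mp":13,"ti":78}
After op 15 (replace /dcw 91): {"dcw":91,"mp":13,"ti":78}
After op 16 (remove /ti): {"dcw":91,"mp":13}
After op 17 (replace /dcw 67): {"dcw":67,"mp":13}
After op 18 (add /e 68): {"dcw":67,"e":68,"mp":13}
After op 19 (remove /dcw): {"e":68,"mp":13}

Answer: {"e":68,"mp":13}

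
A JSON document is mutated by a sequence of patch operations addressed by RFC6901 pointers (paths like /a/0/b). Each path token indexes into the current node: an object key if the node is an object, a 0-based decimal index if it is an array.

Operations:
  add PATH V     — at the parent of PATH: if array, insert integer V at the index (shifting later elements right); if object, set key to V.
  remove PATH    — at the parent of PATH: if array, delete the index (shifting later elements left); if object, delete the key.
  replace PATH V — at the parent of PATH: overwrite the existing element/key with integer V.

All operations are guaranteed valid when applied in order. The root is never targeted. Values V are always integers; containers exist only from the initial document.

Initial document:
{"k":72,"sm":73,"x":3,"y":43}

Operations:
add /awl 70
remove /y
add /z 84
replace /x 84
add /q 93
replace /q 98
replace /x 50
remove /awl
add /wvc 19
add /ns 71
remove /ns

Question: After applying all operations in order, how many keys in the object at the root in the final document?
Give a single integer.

Answer: 6

Derivation:
After op 1 (add /awl 70): {"awl":70,"k":72,"sm":73,"x":3,"y":43}
After op 2 (remove /y): {"awl":70,"k":72,"sm":73,"x":3}
After op 3 (add /z 84): {"awl":70,"k":72,"sm":73,"x":3,"z":84}
After op 4 (replace /x 84): {"awl":70,"k":72,"sm":73,"x":84,"z":84}
After op 5 (add /q 93): {"awl":70,"k":72,"q":93,"sm":73,"x":84,"z":84}
After op 6 (replace /q 98): {"awl":70,"k":72,"q":98,"sm":73,"x":84,"z":84}
After op 7 (replace /x 50): {"awl":70,"k":72,"q":98,"sm":73,"x":50,"z":84}
After op 8 (remove /awl): {"k":72,"q":98,"sm":73,"x":50,"z":84}
After op 9 (add /wvc 19): {"k":72,"q":98,"sm":73,"wvc":19,"x":50,"z":84}
After op 10 (add /ns 71): {"k":72,"ns":71,"q":98,"sm":73,"wvc":19,"x":50,"z":84}
After op 11 (remove /ns): {"k":72,"q":98,"sm":73,"wvc":19,"x":50,"z":84}
Size at the root: 6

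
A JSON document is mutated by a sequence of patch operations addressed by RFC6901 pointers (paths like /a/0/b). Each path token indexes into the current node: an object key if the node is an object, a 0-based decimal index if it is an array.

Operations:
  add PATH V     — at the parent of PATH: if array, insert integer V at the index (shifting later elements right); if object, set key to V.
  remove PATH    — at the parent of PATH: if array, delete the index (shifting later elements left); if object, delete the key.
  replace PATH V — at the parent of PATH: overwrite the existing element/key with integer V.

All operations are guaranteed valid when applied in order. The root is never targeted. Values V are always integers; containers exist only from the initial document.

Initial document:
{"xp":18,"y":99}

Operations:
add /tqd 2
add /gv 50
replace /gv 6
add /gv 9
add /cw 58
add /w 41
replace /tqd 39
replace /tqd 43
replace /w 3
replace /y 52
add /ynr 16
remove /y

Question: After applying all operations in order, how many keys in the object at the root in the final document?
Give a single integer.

Answer: 6

Derivation:
After op 1 (add /tqd 2): {"tqd":2,"xp":18,"y":99}
After op 2 (add /gv 50): {"gv":50,"tqd":2,"xp":18,"y":99}
After op 3 (replace /gv 6): {"gv":6,"tqd":2,"xp":18,"y":99}
After op 4 (add /gv 9): {"gv":9,"tqd":2,"xp":18,"y":99}
After op 5 (add /cw 58): {"cw":58,"gv":9,"tqd":2,"xp":18,"y":99}
After op 6 (add /w 41): {"cw":58,"gv":9,"tqd":2,"w":41,"xp":18,"y":99}
After op 7 (replace /tqd 39): {"cw":58,"gv":9,"tqd":39,"w":41,"xp":18,"y":99}
After op 8 (replace /tqd 43): {"cw":58,"gv":9,"tqd":43,"w":41,"xp":18,"y":99}
After op 9 (replace /w 3): {"cw":58,"gv":9,"tqd":43,"w":3,"xp":18,"y":99}
After op 10 (replace /y 52): {"cw":58,"gv":9,"tqd":43,"w":3,"xp":18,"y":52}
After op 11 (add /ynr 16): {"cw":58,"gv":9,"tqd":43,"w":3,"xp":18,"y":52,"ynr":16}
After op 12 (remove /y): {"cw":58,"gv":9,"tqd":43,"w":3,"xp":18,"ynr":16}
Size at the root: 6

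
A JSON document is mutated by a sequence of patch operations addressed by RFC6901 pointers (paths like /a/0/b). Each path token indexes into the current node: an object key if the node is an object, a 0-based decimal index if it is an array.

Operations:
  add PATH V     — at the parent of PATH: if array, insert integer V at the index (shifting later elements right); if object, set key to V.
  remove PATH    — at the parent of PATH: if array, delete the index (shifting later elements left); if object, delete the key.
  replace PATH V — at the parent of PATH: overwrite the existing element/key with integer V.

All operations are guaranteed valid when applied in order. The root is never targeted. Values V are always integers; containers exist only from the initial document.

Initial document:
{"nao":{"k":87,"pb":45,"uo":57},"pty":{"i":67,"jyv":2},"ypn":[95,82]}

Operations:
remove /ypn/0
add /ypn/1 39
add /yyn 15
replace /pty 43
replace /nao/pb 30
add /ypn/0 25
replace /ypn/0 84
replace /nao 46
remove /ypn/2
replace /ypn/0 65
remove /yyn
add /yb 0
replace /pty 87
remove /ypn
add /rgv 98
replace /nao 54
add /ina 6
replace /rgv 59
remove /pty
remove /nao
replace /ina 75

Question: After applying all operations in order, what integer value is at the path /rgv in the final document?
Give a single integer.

Answer: 59

Derivation:
After op 1 (remove /ypn/0): {"nao":{"k":87,"pb":45,"uo":57},"pty":{"i":67,"jyv":2},"ypn":[82]}
After op 2 (add /ypn/1 39): {"nao":{"k":87,"pb":45,"uo":57},"pty":{"i":67,"jyv":2},"ypn":[82,39]}
After op 3 (add /yyn 15): {"nao":{"k":87,"pb":45,"uo":57},"pty":{"i":67,"jyv":2},"ypn":[82,39],"yyn":15}
After op 4 (replace /pty 43): {"nao":{"k":87,"pb":45,"uo":57},"pty":43,"ypn":[82,39],"yyn":15}
After op 5 (replace /nao/pb 30): {"nao":{"k":87,"pb":30,"uo":57},"pty":43,"ypn":[82,39],"yyn":15}
After op 6 (add /ypn/0 25): {"nao":{"k":87,"pb":30,"uo":57},"pty":43,"ypn":[25,82,39],"yyn":15}
After op 7 (replace /ypn/0 84): {"nao":{"k":87,"pb":30,"uo":57},"pty":43,"ypn":[84,82,39],"yyn":15}
After op 8 (replace /nao 46): {"nao":46,"pty":43,"ypn":[84,82,39],"yyn":15}
After op 9 (remove /ypn/2): {"nao":46,"pty":43,"ypn":[84,82],"yyn":15}
After op 10 (replace /ypn/0 65): {"nao":46,"pty":43,"ypn":[65,82],"yyn":15}
After op 11 (remove /yyn): {"nao":46,"pty":43,"ypn":[65,82]}
After op 12 (add /yb 0): {"nao":46,"pty":43,"yb":0,"ypn":[65,82]}
After op 13 (replace /pty 87): {"nao":46,"pty":87,"yb":0,"ypn":[65,82]}
After op 14 (remove /ypn): {"nao":46,"pty":87,"yb":0}
After op 15 (add /rgv 98): {"nao":46,"pty":87,"rgv":98,"yb":0}
After op 16 (replace /nao 54): {"nao":54,"pty":87,"rgv":98,"yb":0}
After op 17 (add /ina 6): {"ina":6,"nao":54,"pty":87,"rgv":98,"yb":0}
After op 18 (replace /rgv 59): {"ina":6,"nao":54,"pty":87,"rgv":59,"yb":0}
After op 19 (remove /pty): {"ina":6,"nao":54,"rgv":59,"yb":0}
After op 20 (remove /nao): {"ina":6,"rgv":59,"yb":0}
After op 21 (replace /ina 75): {"ina":75,"rgv":59,"yb":0}
Value at /rgv: 59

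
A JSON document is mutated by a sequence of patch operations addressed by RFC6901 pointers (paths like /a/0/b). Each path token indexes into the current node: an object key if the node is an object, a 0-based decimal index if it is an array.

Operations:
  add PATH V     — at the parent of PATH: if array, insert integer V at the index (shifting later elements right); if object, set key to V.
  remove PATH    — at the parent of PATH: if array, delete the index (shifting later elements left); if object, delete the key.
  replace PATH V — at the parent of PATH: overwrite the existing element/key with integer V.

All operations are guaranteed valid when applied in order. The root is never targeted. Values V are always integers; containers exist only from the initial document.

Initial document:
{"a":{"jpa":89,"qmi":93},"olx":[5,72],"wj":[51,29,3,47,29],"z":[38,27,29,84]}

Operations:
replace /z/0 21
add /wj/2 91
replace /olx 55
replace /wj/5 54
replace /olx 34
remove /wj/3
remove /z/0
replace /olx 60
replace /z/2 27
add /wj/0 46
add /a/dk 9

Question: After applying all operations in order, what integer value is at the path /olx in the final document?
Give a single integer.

Answer: 60

Derivation:
After op 1 (replace /z/0 21): {"a":{"jpa":89,"qmi":93},"olx":[5,72],"wj":[51,29,3,47,29],"z":[21,27,29,84]}
After op 2 (add /wj/2 91): {"a":{"jpa":89,"qmi":93},"olx":[5,72],"wj":[51,29,91,3,47,29],"z":[21,27,29,84]}
After op 3 (replace /olx 55): {"a":{"jpa":89,"qmi":93},"olx":55,"wj":[51,29,91,3,47,29],"z":[21,27,29,84]}
After op 4 (replace /wj/5 54): {"a":{"jpa":89,"qmi":93},"olx":55,"wj":[51,29,91,3,47,54],"z":[21,27,29,84]}
After op 5 (replace /olx 34): {"a":{"jpa":89,"qmi":93},"olx":34,"wj":[51,29,91,3,47,54],"z":[21,27,29,84]}
After op 6 (remove /wj/3): {"a":{"jpa":89,"qmi":93},"olx":34,"wj":[51,29,91,47,54],"z":[21,27,29,84]}
After op 7 (remove /z/0): {"a":{"jpa":89,"qmi":93},"olx":34,"wj":[51,29,91,47,54],"z":[27,29,84]}
After op 8 (replace /olx 60): {"a":{"jpa":89,"qmi":93},"olx":60,"wj":[51,29,91,47,54],"z":[27,29,84]}
After op 9 (replace /z/2 27): {"a":{"jpa":89,"qmi":93},"olx":60,"wj":[51,29,91,47,54],"z":[27,29,27]}
After op 10 (add /wj/0 46): {"a":{"jpa":89,"qmi":93},"olx":60,"wj":[46,51,29,91,47,54],"z":[27,29,27]}
After op 11 (add /a/dk 9): {"a":{"dk":9,"jpa":89,"qmi":93},"olx":60,"wj":[46,51,29,91,47,54],"z":[27,29,27]}
Value at /olx: 60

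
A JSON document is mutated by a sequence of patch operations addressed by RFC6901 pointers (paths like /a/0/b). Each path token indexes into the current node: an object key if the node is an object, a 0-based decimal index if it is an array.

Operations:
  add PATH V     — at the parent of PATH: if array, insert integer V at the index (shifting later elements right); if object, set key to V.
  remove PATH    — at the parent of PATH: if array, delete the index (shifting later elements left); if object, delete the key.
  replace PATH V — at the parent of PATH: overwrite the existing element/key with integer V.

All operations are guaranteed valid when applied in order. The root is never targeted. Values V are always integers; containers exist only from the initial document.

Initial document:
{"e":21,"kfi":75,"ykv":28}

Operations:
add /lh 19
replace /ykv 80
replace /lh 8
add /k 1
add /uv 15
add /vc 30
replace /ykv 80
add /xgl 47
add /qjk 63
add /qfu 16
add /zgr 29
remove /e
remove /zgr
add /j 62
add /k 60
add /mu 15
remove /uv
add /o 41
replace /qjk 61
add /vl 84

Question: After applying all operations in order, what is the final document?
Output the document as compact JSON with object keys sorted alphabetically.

After op 1 (add /lh 19): {"e":21,"kfi":75,"lh":19,"ykv":28}
After op 2 (replace /ykv 80): {"e":21,"kfi":75,"lh":19,"ykv":80}
After op 3 (replace /lh 8): {"e":21,"kfi":75,"lh":8,"ykv":80}
After op 4 (add /k 1): {"e":21,"k":1,"kfi":75,"lh":8,"ykv":80}
After op 5 (add /uv 15): {"e":21,"k":1,"kfi":75,"lh":8,"uv":15,"ykv":80}
After op 6 (add /vc 30): {"e":21,"k":1,"kfi":75,"lh":8,"uv":15,"vc":30,"ykv":80}
After op 7 (replace /ykv 80): {"e":21,"k":1,"kfi":75,"lh":8,"uv":15,"vc":30,"ykv":80}
After op 8 (add /xgl 47): {"e":21,"k":1,"kfi":75,"lh":8,"uv":15,"vc":30,"xgl":47,"ykv":80}
After op 9 (add /qjk 63): {"e":21,"k":1,"kfi":75,"lh":8,"qjk":63,"uv":15,"vc":30,"xgl":47,"ykv":80}
After op 10 (add /qfu 16): {"e":21,"k":1,"kfi":75,"lh":8,"qfu":16,"qjk":63,"uv":15,"vc":30,"xgl":47,"ykv":80}
After op 11 (add /zgr 29): {"e":21,"k":1,"kfi":75,"lh":8,"qfu":16,"qjk":63,"uv":15,"vc":30,"xgl":47,"ykv":80,"zgr":29}
After op 12 (remove /e): {"k":1,"kfi":75,"lh":8,"qfu":16,"qjk":63,"uv":15,"vc":30,"xgl":47,"ykv":80,"zgr":29}
After op 13 (remove /zgr): {"k":1,"kfi":75,"lh":8,"qfu":16,"qjk":63,"uv":15,"vc":30,"xgl":47,"ykv":80}
After op 14 (add /j 62): {"j":62,"k":1,"kfi":75,"lh":8,"qfu":16,"qjk":63,"uv":15,"vc":30,"xgl":47,"ykv":80}
After op 15 (add /k 60): {"j":62,"k":60,"kfi":75,"lh":8,"qfu":16,"qjk":63,"uv":15,"vc":30,"xgl":47,"ykv":80}
After op 16 (add /mu 15): {"j":62,"k":60,"kfi":75,"lh":8,"mu":15,"qfu":16,"qjk":63,"uv":15,"vc":30,"xgl":47,"ykv":80}
After op 17 (remove /uv): {"j":62,"k":60,"kfi":75,"lh":8,"mu":15,"qfu":16,"qjk":63,"vc":30,"xgl":47,"ykv":80}
After op 18 (add /o 41): {"j":62,"k":60,"kfi":75,"lh":8,"mu":15,"o":41,"qfu":16,"qjk":63,"vc":30,"xgl":47,"ykv":80}
After op 19 (replace /qjk 61): {"j":62,"k":60,"kfi":75,"lh":8,"mu":15,"o":41,"qfu":16,"qjk":61,"vc":30,"xgl":47,"ykv":80}
After op 20 (add /vl 84): {"j":62,"k":60,"kfi":75,"lh":8,"mu":15,"o":41,"qfu":16,"qjk":61,"vc":30,"vl":84,"xgl":47,"ykv":80}

Answer: {"j":62,"k":60,"kfi":75,"lh":8,"mu":15,"o":41,"qfu":16,"qjk":61,"vc":30,"vl":84,"xgl":47,"ykv":80}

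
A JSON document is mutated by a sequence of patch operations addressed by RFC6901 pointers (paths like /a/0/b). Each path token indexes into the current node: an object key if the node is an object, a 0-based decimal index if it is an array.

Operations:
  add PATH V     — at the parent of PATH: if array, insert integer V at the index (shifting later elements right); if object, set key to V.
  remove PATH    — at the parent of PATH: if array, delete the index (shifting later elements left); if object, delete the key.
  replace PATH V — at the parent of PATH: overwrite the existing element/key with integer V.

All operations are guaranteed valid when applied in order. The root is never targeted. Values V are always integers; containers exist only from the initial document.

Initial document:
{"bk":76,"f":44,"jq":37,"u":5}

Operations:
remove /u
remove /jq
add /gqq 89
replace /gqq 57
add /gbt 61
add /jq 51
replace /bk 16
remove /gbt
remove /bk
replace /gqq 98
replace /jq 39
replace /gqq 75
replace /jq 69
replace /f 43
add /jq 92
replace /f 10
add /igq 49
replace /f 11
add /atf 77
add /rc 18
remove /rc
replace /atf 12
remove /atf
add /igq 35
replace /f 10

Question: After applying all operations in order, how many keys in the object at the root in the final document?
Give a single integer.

Answer: 4

Derivation:
After op 1 (remove /u): {"bk":76,"f":44,"jq":37}
After op 2 (remove /jq): {"bk":76,"f":44}
After op 3 (add /gqq 89): {"bk":76,"f":44,"gqq":89}
After op 4 (replace /gqq 57): {"bk":76,"f":44,"gqq":57}
After op 5 (add /gbt 61): {"bk":76,"f":44,"gbt":61,"gqq":57}
After op 6 (add /jq 51): {"bk":76,"f":44,"gbt":61,"gqq":57,"jq":51}
After op 7 (replace /bk 16): {"bk":16,"f":44,"gbt":61,"gqq":57,"jq":51}
After op 8 (remove /gbt): {"bk":16,"f":44,"gqq":57,"jq":51}
After op 9 (remove /bk): {"f":44,"gqq":57,"jq":51}
After op 10 (replace /gqq 98): {"f":44,"gqq":98,"jq":51}
After op 11 (replace /jq 39): {"f":44,"gqq":98,"jq":39}
After op 12 (replace /gqq 75): {"f":44,"gqq":75,"jq":39}
After op 13 (replace /jq 69): {"f":44,"gqq":75,"jq":69}
After op 14 (replace /f 43): {"f":43,"gqq":75,"jq":69}
After op 15 (add /jq 92): {"f":43,"gqq":75,"jq":92}
After op 16 (replace /f 10): {"f":10,"gqq":75,"jq":92}
After op 17 (add /igq 49): {"f":10,"gqq":75,"igq":49,"jq":92}
After op 18 (replace /f 11): {"f":11,"gqq":75,"igq":49,"jq":92}
After op 19 (add /atf 77): {"atf":77,"f":11,"gqq":75,"igq":49,"jq":92}
After op 20 (add /rc 18): {"atf":77,"f":11,"gqq":75,"igq":49,"jq":92,"rc":18}
After op 21 (remove /rc): {"atf":77,"f":11,"gqq":75,"igq":49,"jq":92}
After op 22 (replace /atf 12): {"atf":12,"f":11,"gqq":75,"igq":49,"jq":92}
After op 23 (remove /atf): {"f":11,"gqq":75,"igq":49,"jq":92}
After op 24 (add /igq 35): {"f":11,"gqq":75,"igq":35,"jq":92}
After op 25 (replace /f 10): {"f":10,"gqq":75,"igq":35,"jq":92}
Size at the root: 4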